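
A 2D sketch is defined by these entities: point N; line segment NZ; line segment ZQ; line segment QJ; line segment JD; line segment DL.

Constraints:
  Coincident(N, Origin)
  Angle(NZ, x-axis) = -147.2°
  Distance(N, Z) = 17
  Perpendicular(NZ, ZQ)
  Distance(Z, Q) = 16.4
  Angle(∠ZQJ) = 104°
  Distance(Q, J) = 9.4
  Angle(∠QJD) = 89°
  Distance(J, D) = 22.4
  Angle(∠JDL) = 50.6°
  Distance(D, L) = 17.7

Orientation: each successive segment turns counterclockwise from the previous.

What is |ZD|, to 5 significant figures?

14.506

∠ZQJ = 104.0° gives QJ at 18.800° from the x-axis; with |QJ| = 9.4, J = (3.4929, -19.965). ∠QJD = 89.0° gives JD at 109.80° from the x-axis; with |JD| = 22.4, D = (-4.0948, 1.1107). Then |ZD| = |D − Z| = 14.506.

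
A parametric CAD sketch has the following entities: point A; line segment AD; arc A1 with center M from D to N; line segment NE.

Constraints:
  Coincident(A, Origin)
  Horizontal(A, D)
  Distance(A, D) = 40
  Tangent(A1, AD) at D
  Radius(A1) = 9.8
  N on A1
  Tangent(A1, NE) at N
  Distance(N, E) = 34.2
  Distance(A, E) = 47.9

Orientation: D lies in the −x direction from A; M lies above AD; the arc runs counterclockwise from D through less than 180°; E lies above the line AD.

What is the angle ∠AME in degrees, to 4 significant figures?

76.84°

A is at the origin; A and D share the same y with |AD| = 40.0 and D on the −x side, so D = (-40.00, 0.000). The tangent condition forces MD to be normal to AD, so M = D + (0, 9.8) = (-40.00, 9.800). Since MN ⟂ NE (tangency), |ME| = √(9.8² + 34.2²) = 35.58 regardless of where N sits on A1. So E lies on both circle(A, 47.9) and circle(M, 35.58); the above-AD intersection is E = (-23.89, 41.52). N is the foot of the tangent from E: N = (-30.38, 7.940).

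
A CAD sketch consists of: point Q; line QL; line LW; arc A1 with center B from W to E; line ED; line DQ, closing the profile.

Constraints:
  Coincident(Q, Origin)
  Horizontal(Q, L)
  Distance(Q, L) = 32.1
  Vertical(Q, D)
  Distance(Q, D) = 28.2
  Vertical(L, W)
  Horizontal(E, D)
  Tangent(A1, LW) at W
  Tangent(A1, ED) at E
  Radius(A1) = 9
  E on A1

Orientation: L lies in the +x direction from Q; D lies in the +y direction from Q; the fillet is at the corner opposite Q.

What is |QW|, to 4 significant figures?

37.40

The virtual corner opposite Q is at (32.10, 28.20). A1 meets LW tangentially, so BW is at right angles to LW and the tangent condition forces BE to be normal to ED, with radius 9.0, so the center B sits 9.0 in from both sides at B = (23.10, 19.20). That places the tangent points at W = (32.10, 19.20) on LW and E = (23.10, 28.20) on ED. Then |QW| = |W − Q| = 37.40.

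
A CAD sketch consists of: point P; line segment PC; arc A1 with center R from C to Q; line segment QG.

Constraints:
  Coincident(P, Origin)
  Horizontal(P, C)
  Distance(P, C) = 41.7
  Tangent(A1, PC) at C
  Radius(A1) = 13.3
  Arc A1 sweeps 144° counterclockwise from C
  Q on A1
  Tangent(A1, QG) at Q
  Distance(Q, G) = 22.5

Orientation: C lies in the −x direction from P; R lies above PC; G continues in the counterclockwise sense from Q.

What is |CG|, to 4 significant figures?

38.70

P is at the origin; PC is horizontal with |PC| = 41.7 and C on the −x side, so C = (-41.70, 0.000). A1 meets PC tangentially, so RC is at right angles to PC, so R = C + (0, 13.3) = (-41.70, 13.30). On A1, C sits at bearing -90° from R; a 144° counterclockwise sweep puts Q at bearing 54°, so Q = R + 13.3·(cos 54°, sin 54°) = (-33.88, 24.06). The tangent condition forces RQ to be normal to QG, so QG runs along (−sin 54°, cos 54°); with |QG| = 22.5, G = (-52.09, 37.29). Then |CG| = |G − C| = 38.70.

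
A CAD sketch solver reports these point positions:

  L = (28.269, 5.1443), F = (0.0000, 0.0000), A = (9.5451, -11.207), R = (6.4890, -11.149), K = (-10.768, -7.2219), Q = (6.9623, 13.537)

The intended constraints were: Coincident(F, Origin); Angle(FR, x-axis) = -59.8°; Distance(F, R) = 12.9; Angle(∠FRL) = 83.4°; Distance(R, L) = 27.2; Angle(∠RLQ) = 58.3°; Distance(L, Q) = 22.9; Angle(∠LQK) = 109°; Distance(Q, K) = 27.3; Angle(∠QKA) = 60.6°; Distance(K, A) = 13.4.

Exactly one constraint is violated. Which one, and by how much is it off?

Distance(K, A) = 13.4 — off by 7.30.

F = (0.00, 0.00) ✓; FR at -59.80° ✓; |FR| = 12.90 ✓; ∠FRL = 83.40° ✓; |RL| = 27.20 ✓; ∠RLQ = 58.30° ✓; |LQ| = 22.90 ✓; ∠LQK = 109.0° ✓; |QK| = 27.30 ✓; ∠QKA = 60.60° ✓; |KA| = 20.70 ✗.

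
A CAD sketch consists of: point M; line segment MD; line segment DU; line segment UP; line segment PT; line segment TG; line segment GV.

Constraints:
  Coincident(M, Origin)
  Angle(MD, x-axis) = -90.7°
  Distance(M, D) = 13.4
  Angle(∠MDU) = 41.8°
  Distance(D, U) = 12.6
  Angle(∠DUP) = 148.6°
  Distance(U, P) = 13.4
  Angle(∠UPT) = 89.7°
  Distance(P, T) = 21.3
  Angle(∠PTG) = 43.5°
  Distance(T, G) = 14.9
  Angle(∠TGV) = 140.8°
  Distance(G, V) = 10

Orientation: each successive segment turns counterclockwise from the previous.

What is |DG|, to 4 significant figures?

14.38

M is at the origin; MD runs at -90.7° with length 13.4, so D = (-0.1637, -13.40). ∠MDU = 41.8° gives DU at 47.50° from the x-axis; with |DU| = 12.6, U = (8.349, -4.109). ∠DUP = 148.6° gives UP at 78.90° from the x-axis; with |UP| = 13.4, P = (10.93, 9.040). ∠UPT = 89.7° gives PT at 169.2° from the x-axis; with |PT| = 21.3, T = (-9.994, 13.03). ∠PTG = 43.5° gives TG at -54.30° from the x-axis; with |TG| = 14.9, G = (-1.299, 0.9312). Then |DG| = |G − D| = 14.38.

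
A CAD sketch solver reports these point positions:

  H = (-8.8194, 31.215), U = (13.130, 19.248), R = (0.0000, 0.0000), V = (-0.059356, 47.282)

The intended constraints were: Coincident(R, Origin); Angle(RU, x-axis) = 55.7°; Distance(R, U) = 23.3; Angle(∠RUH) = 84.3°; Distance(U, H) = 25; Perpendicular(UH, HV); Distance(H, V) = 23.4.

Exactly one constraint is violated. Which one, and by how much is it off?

Distance(H, V) = 23.4 — off by 5.10.

R = (0.00, 0.00) ✓; RU at 55.70° ✓; |RU| = 23.30 ✓; ∠RUH = 84.30° ✓; |UH| = 25.00 ✓; ∠(UH, HV) = 90.00° ✓; |HV| = 18.30 ✗.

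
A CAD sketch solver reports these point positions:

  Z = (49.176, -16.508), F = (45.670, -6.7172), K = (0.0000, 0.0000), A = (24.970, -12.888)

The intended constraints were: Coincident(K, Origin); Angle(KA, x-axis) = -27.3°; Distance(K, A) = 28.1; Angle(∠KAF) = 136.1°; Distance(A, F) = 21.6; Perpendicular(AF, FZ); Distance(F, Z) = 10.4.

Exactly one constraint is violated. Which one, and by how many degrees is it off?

Perpendicular(AF, FZ) — off by 3.10°.

K = (0.00, 0.00) ✓; KA at -27.30° ✓; |KA| = 28.10 ✓; ∠KAF = 136.1° ✓; |AF| = 21.60 ✓; ∠(AF, FZ) = 86.90° ✗; |FZ| = 10.40 ✓.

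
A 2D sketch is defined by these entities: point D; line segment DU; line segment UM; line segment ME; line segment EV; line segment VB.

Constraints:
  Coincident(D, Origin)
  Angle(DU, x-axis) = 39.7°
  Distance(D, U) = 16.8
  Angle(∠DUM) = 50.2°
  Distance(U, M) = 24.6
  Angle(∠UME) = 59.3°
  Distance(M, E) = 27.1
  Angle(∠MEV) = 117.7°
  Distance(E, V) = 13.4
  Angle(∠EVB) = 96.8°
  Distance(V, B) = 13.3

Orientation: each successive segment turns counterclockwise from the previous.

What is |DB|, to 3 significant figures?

14.7

D is at the origin; DU runs at 39.7° with length 16.8, so U = (12.9, 10.7). ∠DUM = 50.2° gives UM at 170° from the x-axis; with |UM| = 24.6, M = (-11.3, 15.2). ∠UME = 59.3° gives ME at -69.8° from the x-axis; with |ME| = 27.1, E = (-1.90, -10.2). ∠MEV = 117.7° gives EV at -7.50° from the x-axis; with |EV| = 13.4, V = (11.4, -12.0). ∠EVB = 96.8° gives VB at 75.7° from the x-axis; with |VB| = 13.3, B = (14.7, 0.920). Then |DB| = |B − D| = 14.7.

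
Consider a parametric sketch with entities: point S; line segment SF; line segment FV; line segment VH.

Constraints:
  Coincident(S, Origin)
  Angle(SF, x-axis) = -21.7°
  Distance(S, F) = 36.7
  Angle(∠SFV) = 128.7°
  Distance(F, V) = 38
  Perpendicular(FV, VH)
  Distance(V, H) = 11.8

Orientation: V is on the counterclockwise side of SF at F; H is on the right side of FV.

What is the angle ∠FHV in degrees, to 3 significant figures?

72.7°

∠SFV = 128.7°, so FV runs at -21.7° + (180° − 128.7°) = 29.6° from the x-axis; with |FV| = 38.0, V = F + 38.0·(cos 29.6°, sin 29.6°) = (67.1, 5.20). FV ⟂ VH; with |VH| = 11.8 on the right of FV, H = V + 11.8·(0.494, -0.869) = (73.0, -5.06). Then cos ∠FHV = HF·HV / (|HF||HV|), giving 72.7°.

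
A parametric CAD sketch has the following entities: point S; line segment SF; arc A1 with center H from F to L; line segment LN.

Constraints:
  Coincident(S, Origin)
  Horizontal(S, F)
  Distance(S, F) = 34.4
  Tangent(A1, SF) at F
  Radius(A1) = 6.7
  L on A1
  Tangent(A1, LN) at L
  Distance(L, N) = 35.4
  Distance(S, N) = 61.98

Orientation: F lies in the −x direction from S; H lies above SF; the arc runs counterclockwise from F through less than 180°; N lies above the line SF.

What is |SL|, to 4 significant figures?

30.41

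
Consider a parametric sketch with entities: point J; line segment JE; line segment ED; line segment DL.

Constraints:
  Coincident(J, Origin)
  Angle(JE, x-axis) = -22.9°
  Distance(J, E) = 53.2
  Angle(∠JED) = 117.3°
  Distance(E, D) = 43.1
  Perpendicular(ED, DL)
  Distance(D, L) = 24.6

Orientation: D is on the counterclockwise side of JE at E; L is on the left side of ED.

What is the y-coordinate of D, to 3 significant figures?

6.89

J is at the origin; JE runs at -22.9° with length 53.2, so E = 53.2·(cos -22.9°, sin -22.9°) = (49.0, -20.7). ∠JED = 117.3°, so ED runs at -22.9° + (180° − 117.3°) = 39.8° from the x-axis; with |ED| = 43.1, D = E + 43.1·(cos 39.8°, sin 39.8°) = (82.1, 6.89). So D.y = 6.89.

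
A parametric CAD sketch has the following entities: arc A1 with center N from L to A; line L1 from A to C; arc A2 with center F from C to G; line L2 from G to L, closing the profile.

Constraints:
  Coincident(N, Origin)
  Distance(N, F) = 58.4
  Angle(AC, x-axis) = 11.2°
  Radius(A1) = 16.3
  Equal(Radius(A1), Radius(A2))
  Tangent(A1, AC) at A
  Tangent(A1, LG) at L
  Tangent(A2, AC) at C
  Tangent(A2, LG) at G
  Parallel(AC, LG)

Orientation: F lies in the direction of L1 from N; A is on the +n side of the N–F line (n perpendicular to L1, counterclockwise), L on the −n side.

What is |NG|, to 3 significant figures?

60.6

The slot axis is L1's direction at 11.2°, so u = (cos 11.2°, sin 11.2°) = (0.981, 0.194) and n = (−sin 11.2°, cos 11.2°) = (-0.194, 0.981). N is at the origin and F lies 58.4 along u from N, so F = 58.4·u = (57.3, 11.3). Tangency of A1 to both parallel lines with radius 16.3 puts A and L at N ± 16.3·n: A = (-3.17, 16.0), L = (3.17, -16.0). Equal radii place C and G the same way about F: C = F + 16.3·n = (54.1, 27.3), G = F − 16.3·n = (60.5, -4.65). Then |NG| = |G − N| = 60.6.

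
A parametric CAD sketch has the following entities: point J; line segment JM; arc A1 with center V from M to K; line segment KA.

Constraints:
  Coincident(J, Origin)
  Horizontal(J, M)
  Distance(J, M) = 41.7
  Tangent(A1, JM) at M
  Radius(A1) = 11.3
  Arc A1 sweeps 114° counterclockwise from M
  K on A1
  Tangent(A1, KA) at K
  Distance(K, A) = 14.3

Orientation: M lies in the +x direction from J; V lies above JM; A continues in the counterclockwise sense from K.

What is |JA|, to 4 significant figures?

54.53

J is at the origin; J and M share the same y with |JM| = 41.7 and M on the +x side, so M = (41.70, 0.000). Since A1 is tangent to JM there, VM ⟂ JM, so V = M + (0, 11.3) = (41.70, 11.30). On A1, M sits at bearing -90° from V; a 114° counterclockwise sweep puts K at bearing 24°, so K = V + 11.3·(cos 24°, sin 24°) = (52.02, 15.90). The tangent condition forces VK to be normal to KA, so KA runs along (−sin 24°, cos 24°); with |KA| = 14.3, A = (46.21, 28.96). Then |JA| = |A − J| = 54.53.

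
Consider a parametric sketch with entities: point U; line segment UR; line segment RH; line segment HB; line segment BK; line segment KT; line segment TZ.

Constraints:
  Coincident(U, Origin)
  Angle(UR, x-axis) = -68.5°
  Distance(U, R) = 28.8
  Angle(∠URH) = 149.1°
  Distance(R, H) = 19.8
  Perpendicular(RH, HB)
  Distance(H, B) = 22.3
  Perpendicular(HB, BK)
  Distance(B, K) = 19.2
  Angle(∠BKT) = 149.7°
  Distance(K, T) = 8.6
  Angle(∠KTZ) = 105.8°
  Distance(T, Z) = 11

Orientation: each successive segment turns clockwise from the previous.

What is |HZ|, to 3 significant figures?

25.0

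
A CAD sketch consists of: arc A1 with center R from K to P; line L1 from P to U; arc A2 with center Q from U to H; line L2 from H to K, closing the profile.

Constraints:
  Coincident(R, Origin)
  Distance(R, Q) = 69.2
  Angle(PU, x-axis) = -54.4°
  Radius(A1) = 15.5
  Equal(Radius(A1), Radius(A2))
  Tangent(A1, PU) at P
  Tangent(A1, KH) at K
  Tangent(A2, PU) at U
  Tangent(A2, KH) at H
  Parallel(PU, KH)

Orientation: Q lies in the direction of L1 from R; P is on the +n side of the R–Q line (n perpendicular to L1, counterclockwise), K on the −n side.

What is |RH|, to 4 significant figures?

70.91

The slot axis is L1's direction at -54.4°, so u = (cos -54.4°, sin -54.4°) = (0.5821, -0.8131) and n = (−sin -54.4°, cos -54.4°) = (0.8131, 0.5821). R is at the origin and Q lies 69.2 along u from R, so Q = 69.2·u = (40.28, -56.27). Tangency of A1 to both parallel lines with radius 15.5 puts P and K at R ± 15.5·n: P = (12.60, 9.023), K = (-12.60, -9.023). Equal radii place U and H the same way about Q: U = Q + 15.5·n = (52.89, -47.24), H = Q − 15.5·n = (27.68, -65.29). Then |RH| = |H − R| = 70.91.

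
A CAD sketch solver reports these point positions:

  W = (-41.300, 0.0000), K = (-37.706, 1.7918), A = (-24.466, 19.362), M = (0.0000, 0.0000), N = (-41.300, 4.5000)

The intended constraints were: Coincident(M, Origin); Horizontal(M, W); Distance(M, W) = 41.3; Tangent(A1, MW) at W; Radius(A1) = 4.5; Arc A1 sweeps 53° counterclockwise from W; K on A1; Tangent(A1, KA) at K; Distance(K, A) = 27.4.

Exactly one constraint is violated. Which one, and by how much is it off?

Distance(K, A) = 27.4 — off by 5.40.

M = (0.00, 0.00) ✓; M.y = 0.00, W.y = 0.00 ✓; |MW| = 41.30 ✓; ∠(NW, WM) = 90.00° ✓; |NW| = 4.500 ✓; bearing(N→K) − bearing(N→W) = 53.00° ✓; |NK| = 4.500 ✓; ∠(NK, KA) = 90.00° ✓; |KA| = 22.00 ✗.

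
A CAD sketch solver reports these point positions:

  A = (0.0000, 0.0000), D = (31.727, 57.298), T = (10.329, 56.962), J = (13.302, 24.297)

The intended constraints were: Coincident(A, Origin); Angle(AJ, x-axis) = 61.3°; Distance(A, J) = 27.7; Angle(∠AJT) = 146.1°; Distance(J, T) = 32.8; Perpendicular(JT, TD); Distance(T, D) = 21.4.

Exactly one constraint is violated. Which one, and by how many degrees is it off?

Perpendicular(JT, TD) — off by 4.30°.

A = (0.00, 0.00) ✓; AJ at 61.30° ✓; |AJ| = 27.70 ✓; ∠AJT = 146.1° ✓; |JT| = 32.80 ✓; ∠(JT, TD) = 94.30° ✗; |TD| = 21.40 ✓.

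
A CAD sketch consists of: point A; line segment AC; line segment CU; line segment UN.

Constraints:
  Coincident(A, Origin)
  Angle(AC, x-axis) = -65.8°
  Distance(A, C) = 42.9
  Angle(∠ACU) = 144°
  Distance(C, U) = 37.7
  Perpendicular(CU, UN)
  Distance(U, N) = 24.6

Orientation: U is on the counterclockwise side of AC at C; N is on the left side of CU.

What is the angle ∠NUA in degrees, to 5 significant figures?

70.799°

A is at the origin; AC runs at -65.8° with length 42.9, so C = 42.9·(cos -65.8°, sin -65.8°) = (17.586, -39.130). ∠ACU = 144.0°, so CU runs at -65.8° + (180° − 144.0°) = -29.800° from the x-axis; with |CU| = 37.7, U = C + 37.7·(cos -29.800°, sin -29.800°) = (50.300, -57.866). CU is perpendicular to UN; with |UN| = 24.6 on the left of CU, N = U + 24.6·(0.49697, 0.86777) = (62.526, -36.519). Then cos ∠NUA = UN·UA / (|UN||UA|), giving 70.799°.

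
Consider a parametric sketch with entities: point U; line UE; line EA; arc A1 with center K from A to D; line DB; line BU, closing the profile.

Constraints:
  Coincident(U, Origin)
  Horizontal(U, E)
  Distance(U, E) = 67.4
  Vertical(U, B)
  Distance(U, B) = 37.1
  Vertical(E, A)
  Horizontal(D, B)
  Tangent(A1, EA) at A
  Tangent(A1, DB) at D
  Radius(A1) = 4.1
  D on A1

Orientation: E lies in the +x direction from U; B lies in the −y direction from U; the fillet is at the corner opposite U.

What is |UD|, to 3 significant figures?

73.4

The virtual corner opposite U is at (67.4, -37.1). The tangent condition forces KA to be normal to EA and A1 meets DB tangentially, so KD is at right angles to DB, with radius 4.1, so the center K sits 4.1 in from both sides at K = (63.3, -33.0). That places the tangent points at A = (67.4, -33.0) on EA and D = (63.3, -37.1) on DB. Then |UD| = |D − U| = 73.4.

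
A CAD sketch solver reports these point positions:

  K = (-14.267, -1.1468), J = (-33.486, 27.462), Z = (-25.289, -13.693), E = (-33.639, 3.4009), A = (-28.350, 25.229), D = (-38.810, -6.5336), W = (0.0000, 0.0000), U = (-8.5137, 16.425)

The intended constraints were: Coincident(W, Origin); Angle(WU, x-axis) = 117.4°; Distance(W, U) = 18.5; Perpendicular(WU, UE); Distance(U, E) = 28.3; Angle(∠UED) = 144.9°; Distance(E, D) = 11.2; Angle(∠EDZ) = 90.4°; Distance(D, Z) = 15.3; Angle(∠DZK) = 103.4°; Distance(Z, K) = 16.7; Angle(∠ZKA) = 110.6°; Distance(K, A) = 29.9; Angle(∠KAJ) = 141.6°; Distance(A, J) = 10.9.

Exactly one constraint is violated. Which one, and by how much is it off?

Distance(A, J) = 10.9 — off by 5.30.

W = (0.00, 0.00) ✓; WU at 117.4° ✓; |WU| = 18.50 ✓; ∠(WU, UE) = 90.00° ✓; |UE| = 28.30 ✓; ∠UED = 144.9° ✓; |ED| = 11.20 ✓; ∠EDZ = 90.40° ✓; |DZ| = 15.30 ✓; ∠DZK = 103.4° ✓; |ZK| = 16.70 ✓; ∠ZKA = 110.6° ✓; |KA| = 29.90 ✓; ∠KAJ = 141.6° ✓; |AJ| = 5.600 ✗.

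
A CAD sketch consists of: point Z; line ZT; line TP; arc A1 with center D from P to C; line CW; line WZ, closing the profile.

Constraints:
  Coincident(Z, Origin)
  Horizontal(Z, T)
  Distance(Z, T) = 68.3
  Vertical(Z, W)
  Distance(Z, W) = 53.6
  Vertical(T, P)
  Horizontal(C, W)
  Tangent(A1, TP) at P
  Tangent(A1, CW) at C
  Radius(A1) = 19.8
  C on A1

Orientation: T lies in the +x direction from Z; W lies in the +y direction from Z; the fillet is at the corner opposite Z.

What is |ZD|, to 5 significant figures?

59.116

Z is at the origin; Z and T share the same y with |ZT| = 68.3 and T on the +x side, so T = (68.300, 0.0000). Z and W share the same x with |ZW| = 53.6 and W on the +y side, so W = (0.0000, 53.600). The virtual corner opposite Z is at (68.300, 53.600). A1 meets TP tangentially, so DP is at right angles to TP and A1 meets CW tangentially, so DC is at right angles to CW, with radius 19.8, so the center D sits 19.8 in from both sides at D = (48.500, 33.800). Then |ZD| = |D − Z| = 59.116.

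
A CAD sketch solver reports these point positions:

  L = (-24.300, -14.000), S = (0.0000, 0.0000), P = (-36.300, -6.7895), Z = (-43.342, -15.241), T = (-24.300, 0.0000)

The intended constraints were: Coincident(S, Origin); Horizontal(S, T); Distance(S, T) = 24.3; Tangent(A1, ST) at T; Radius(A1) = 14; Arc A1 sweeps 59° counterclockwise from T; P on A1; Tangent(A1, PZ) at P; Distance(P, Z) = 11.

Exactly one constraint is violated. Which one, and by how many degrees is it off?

Tangent(A1, PZ) at P — off by 8.80°.

S = (0.00, 0.00) ✓; S.y = 0.00, T.y = 0.00 ✓; |ST| = 24.30 ✓; ∠(LT, TS) = 90.00° ✓; |LT| = 14.00 ✓; bearing(L→P) − bearing(L→T) = 59.00° ✓; |LP| = 14.00 ✓; ∠(LP, PZ) = 98.80° ✗; |PZ| = 11.00 ✓.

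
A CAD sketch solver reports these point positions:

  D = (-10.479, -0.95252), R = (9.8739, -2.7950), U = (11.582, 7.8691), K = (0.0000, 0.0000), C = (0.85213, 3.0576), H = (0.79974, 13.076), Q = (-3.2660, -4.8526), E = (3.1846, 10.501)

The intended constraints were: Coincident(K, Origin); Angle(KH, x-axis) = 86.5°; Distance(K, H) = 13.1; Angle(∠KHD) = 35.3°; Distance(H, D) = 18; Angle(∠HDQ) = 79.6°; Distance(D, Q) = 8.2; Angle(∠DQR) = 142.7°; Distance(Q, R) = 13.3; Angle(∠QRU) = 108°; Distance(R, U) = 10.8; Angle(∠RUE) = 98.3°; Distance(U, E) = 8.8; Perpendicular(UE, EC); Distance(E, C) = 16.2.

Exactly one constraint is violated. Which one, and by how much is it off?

Distance(E, C) = 16.2 — off by 8.40.

K = (0.00, 0.00) ✓; KH at 86.50° ✓; |KH| = 13.10 ✓; ∠KHD = 35.30° ✓; |HD| = 18.00 ✓; ∠HDQ = 79.60° ✓; |DQ| = 8.200 ✓; ∠DQR = 142.7° ✓; |QR| = 13.30 ✓; ∠QRU = 108.0° ✓; |RU| = 10.80 ✓; ∠RUE = 98.30° ✓; |UE| = 8.800 ✓; ∠(UE, EC) = 90.00° ✓; |EC| = 7.800 ✗.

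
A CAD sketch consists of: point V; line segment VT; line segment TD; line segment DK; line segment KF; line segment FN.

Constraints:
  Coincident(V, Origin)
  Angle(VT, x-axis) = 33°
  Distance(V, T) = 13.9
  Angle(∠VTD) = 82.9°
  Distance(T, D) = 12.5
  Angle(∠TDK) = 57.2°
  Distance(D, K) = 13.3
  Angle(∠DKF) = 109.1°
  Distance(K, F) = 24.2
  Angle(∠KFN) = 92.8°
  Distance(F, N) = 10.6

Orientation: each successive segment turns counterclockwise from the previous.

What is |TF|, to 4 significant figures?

19.01

V is at the origin; VT runs at 33.0° with length 13.9, so T = (11.66, 7.570). ∠VTD = 82.9° gives TD at 130.1° from the x-axis; with |TD| = 12.5, D = (3.606, 17.13). ∠TDK = 57.2° gives DK at -107.1° from the x-axis; with |DK| = 13.3, K = (-0.3048, 4.420). ∠DKF = 109.1° gives KF at -36.20° from the x-axis; with |KF| = 24.2, F = (19.22, -9.873). Then |TF| = |F − T| = 19.01.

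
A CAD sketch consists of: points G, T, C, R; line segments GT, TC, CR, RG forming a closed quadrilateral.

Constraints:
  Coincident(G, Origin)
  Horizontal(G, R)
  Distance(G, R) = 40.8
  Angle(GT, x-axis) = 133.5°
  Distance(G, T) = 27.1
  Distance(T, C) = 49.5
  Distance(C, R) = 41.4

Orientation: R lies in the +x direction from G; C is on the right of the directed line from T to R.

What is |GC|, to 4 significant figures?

23.91

G is at the origin; G and R share the same y with |GR| = 40.8 and R in +x, so R = (40.8, 0). GT runs at 133.5° with |GT| = 27.1, so T = (-18.65, 19.66). C is determined by |TC| = 49.5 and |CR| = 41.4 together: it lies at the intersection of circle(T, 49.5) and circle(R, 41.4). With |TR| = 62.62, the foot of the radical line on TR is 37.19 from T and the perpendicular offset is √(49.5² − 37.19²) = 32.67. Taking the right-of-TR solution: C = (6.399, -23.03).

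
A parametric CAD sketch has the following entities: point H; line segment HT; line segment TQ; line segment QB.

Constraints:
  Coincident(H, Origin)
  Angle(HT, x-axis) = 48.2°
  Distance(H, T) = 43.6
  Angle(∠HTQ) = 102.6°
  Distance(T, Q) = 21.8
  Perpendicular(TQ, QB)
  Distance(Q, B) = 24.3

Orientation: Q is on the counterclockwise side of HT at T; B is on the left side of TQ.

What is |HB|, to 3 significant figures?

36.2

∠HTQ = 102.6°, so TQ runs at 48.2° + (180° − 102.6°) = 126° from the x-axis; with |TQ| = 21.8, Q = T + 21.8·(cos 126°, sin 126°) = (16.4, 50.2). The perpendicularity gives QB at right angles to TQ; with |QB| = 24.3 on the left of TQ, B = Q + 24.3·(-0.813, -0.582) = (-3.39, 36.1). Then |HB| = |B − H| = 36.2.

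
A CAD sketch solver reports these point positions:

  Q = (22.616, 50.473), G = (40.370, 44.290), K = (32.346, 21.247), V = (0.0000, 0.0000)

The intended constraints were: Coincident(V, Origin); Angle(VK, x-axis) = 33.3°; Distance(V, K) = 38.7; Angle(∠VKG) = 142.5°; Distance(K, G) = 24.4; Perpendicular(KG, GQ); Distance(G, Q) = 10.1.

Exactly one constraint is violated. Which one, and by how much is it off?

Distance(G, Q) = 10.1 — off by 8.70.

V = (0.00, 0.00) ✓; VK at 33.30° ✓; |VK| = 38.70 ✓; ∠VKG = 142.5° ✓; |KG| = 24.40 ✓; ∠(KG, GQ) = 90.00° ✓; |GQ| = 18.80 ✗.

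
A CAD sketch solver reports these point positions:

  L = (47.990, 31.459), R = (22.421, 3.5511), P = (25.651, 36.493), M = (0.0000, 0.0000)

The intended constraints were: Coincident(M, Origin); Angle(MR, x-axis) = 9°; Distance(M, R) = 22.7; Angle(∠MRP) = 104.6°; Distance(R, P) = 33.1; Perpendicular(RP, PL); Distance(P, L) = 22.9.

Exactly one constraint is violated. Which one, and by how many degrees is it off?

Perpendicular(RP, PL) — off by 7.10°.

M = (0.00, 0.00) ✓; MR at 9.000° ✓; |MR| = 22.70 ✓; ∠MRP = 104.6° ✓; |RP| = 33.10 ✓; ∠(RP, PL) = 97.10° ✗; |PL| = 22.90 ✓.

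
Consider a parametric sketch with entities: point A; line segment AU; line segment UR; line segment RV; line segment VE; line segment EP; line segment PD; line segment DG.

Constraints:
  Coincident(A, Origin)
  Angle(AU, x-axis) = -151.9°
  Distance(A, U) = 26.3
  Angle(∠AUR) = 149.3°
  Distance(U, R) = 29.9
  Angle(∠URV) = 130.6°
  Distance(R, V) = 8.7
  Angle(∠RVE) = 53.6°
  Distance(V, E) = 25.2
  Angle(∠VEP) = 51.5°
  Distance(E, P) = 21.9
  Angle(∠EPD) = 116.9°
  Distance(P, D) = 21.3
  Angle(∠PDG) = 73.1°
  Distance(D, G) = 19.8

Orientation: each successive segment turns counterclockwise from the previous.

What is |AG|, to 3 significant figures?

58.4

A is at the origin; AU runs at -151.9° with length 26.3, so U = (-23.2, -12.4). ∠AUR = 149.3° gives UR at -121° from the x-axis; with |UR| = 29.9, R = (-38.7, -38.0). ∠URV = 130.6° gives RV at -71.8° from the x-axis; with |RV| = 8.7, V = (-36.0, -46.2). ∠RVE = 53.6° gives VE at 54.6° from the x-axis; with |VE| = 25.2, E = (-21.4, -25.7). ∠VEP = 51.5° gives EP at -177° from the x-axis; with |EP| = 21.9, P = (-43.2, -26.9). ∠EPD = 116.9° gives PD at -114° from the x-axis; with |PD| = 21.3, D = (-51.8, -46.4). ∠PDG = 73.1° gives DG at -6.90° from the x-axis; with |DG| = 19.8, G = (-32.2, -48.7). Then |AG| = |G − A| = 58.4.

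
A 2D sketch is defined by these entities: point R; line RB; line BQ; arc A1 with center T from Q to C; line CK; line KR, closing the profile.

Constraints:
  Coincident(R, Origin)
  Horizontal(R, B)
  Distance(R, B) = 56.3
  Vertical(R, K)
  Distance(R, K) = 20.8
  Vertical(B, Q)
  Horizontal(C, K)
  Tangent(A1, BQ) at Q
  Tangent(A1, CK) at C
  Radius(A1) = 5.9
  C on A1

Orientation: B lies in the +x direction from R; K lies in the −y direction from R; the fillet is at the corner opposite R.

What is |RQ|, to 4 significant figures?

58.24

R is at the origin; R and B share the same y with |RB| = 56.3 and B on the +x side, so B = (56.30, 0.000). RK is vertical with |RK| = 20.8 and K on the −y side, so K = (0.000, -20.80). The virtual corner opposite R is at (56.30, -20.80). Tangency of A1 to BQ means the radius TQ is perpendicular to BQ and since A1 is tangent to CK there, TC ⟂ CK, with radius 5.9, so the center T sits 5.9 in from both sides at T = (50.40, -14.90). That places the tangent points at Q = (56.30, -14.90) on BQ and C = (50.40, -20.80) on CK. Then |RQ| = |Q − R| = 58.24.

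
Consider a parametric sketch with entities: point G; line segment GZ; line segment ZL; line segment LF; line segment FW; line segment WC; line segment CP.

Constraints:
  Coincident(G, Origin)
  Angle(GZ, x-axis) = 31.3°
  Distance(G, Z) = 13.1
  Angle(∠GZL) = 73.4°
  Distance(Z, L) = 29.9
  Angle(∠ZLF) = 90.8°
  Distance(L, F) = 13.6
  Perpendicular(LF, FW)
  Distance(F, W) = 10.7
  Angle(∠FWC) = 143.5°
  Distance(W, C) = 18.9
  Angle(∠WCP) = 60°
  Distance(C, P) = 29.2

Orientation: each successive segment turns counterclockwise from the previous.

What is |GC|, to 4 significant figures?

9.839

G is at the origin; GZ runs at 31.3° with length 13.1, so Z = (11.19, 6.806). ∠GZL = 73.4° gives ZL at 137.9° from the x-axis; with |ZL| = 29.9, L = (-10.99, 26.85). ∠ZLF = 90.8° gives LF at -132.9° from the x-axis; with |LF| = 13.6, F = (-20.25, 16.89). LF is perpendicular to FW, so FW runs at -42.90°; with |FW| = 10.7, W = (-12.41, 9.605). ∠FWC = 143.5° gives WC at -6.400° from the x-axis; with |WC| = 18.9, C = (6.371, 7.498). Then |GC| = |C − G| = 9.839.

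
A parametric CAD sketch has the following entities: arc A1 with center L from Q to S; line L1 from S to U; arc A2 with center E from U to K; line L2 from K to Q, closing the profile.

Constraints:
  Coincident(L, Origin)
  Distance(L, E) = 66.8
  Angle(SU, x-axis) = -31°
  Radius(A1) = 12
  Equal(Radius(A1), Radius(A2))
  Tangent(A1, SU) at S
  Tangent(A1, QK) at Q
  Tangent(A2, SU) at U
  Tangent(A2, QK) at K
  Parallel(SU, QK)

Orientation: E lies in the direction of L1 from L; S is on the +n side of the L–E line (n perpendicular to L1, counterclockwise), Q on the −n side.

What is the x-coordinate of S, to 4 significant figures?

6.180

The slot axis is L1's direction at -31.0°, so u = (cos -31.0°, sin -31.0°) = (0.8572, -0.5150) and n = (−sin -31.0°, cos -31.0°) = (0.5150, 0.8572). L is at the origin and E lies 66.8 along u from L, so E = 66.8·u = (57.26, -34.40). Tangency of A1 to both parallel lines with radius 12.0 puts S and Q at L ± 12.0·n: S = (6.180, 10.29), Q = (-6.180, -10.29). So S.x = 6.180.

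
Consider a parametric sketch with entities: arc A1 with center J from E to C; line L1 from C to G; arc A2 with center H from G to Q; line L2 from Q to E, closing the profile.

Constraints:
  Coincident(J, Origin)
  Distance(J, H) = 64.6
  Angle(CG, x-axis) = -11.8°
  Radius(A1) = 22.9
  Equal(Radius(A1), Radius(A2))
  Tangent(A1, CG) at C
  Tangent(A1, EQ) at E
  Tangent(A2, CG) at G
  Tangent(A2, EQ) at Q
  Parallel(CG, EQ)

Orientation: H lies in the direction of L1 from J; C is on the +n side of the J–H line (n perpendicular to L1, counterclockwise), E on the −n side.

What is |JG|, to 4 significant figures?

68.54

The slot axis is L1's direction at -11.8°, so u = (cos -11.8°, sin -11.8°) = (0.9789, -0.2045) and n = (−sin -11.8°, cos -11.8°) = (0.2045, 0.9789). J is at the origin and H lies 64.6 along u from J, so H = 64.6·u = (63.23, -13.21). Tangency of A1 to both parallel lines with radius 22.9 puts C and E at J ± 22.9·n: C = (4.683, 22.42), E = (-4.683, -22.42). Equal radii place G and Q the same way about H: G = H + 22.9·n = (67.92, 9.206), Q = H − 22.9·n = (58.55, -35.63). Then |JG| = |G − J| = 68.54.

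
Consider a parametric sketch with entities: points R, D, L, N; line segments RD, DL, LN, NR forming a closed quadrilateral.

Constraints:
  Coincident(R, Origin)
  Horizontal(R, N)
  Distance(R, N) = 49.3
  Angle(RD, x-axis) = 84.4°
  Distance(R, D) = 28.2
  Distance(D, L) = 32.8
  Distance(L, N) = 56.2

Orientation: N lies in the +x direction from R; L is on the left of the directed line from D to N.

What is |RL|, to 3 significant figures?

57.4

Checks: |DL| = 32.80 ✓; |LN| = 56.20 ✓.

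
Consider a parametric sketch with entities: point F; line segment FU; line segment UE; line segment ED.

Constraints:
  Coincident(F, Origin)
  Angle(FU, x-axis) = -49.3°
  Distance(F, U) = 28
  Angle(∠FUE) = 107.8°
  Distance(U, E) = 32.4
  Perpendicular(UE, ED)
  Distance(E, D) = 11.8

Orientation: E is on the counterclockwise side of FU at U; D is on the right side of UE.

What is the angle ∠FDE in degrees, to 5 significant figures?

46.803°

∠FUE = 107.8°, so UE runs at -49.3° + (180° − 107.8°) = 22.900° from the x-axis; with |UE| = 32.4, E = U + 32.4·(cos 22.900°, sin 22.900°) = (48.105, -8.6201). The perpendicularity gives ED at right angles to UE; with |ED| = 11.8 on the right of UE, D = E + 11.8·(0.38912, -0.92119) = (52.697, -19.490). Then cos ∠FDE = DF·DE / (|DF||DE|), giving 46.803°.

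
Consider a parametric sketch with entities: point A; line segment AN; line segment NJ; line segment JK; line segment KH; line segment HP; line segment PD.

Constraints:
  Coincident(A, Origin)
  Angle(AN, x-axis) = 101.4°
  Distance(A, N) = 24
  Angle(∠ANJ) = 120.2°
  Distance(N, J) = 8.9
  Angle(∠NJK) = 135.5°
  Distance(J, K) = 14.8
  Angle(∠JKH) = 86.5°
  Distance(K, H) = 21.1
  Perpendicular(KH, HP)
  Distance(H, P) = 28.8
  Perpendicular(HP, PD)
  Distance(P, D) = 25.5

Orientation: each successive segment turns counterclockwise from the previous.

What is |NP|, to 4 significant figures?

15.80

A is at the origin; AN runs at 101.4° with length 24.0, so N = (-4.744, 23.53). ∠ANJ = 120.2° gives NJ at 161.2° from the x-axis; with |NJ| = 8.9, J = (-13.17, 26.39). ∠NJK = 135.5° gives JK at -154.3° from the x-axis; with |JK| = 14.8, K = (-26.50, 19.98). ∠JKH = 86.5° gives KH at -60.80° from the x-axis; with |KH| = 21.1, H = (-16.21, 1.558). KH is perpendicular to HP, so HP runs at 29.20°; with |HP| = 28.8, P = (8.929, 15.61). Then |NP| = |P − N| = 15.80.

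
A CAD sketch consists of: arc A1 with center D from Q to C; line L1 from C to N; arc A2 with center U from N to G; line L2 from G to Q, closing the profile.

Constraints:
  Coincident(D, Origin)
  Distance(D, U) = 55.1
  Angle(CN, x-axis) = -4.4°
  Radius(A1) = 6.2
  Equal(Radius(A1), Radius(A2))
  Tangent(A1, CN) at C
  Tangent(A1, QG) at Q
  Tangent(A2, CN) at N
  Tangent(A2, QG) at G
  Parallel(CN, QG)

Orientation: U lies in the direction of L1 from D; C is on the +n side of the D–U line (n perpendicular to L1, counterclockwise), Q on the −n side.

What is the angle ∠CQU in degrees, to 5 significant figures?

83.580°

The slot axis is L1's direction at -4.4°, so u = (cos -4.4°, sin -4.4°) = (0.99705, -0.076719) and n = (−sin -4.4°, cos -4.4°) = (0.076719, 0.99705). D is at the origin and U lies 55.1 along u from D, so U = 55.1·u = (54.938, -4.2272). Tangency of A1 to both parallel lines with radius 6.2 puts C and Q at D ± 6.2·n: C = (0.47566, 6.1817), Q = (-0.47566, -6.1817). Then cos ∠CQU = QC·QU / (|QC||QU|), giving 83.580°.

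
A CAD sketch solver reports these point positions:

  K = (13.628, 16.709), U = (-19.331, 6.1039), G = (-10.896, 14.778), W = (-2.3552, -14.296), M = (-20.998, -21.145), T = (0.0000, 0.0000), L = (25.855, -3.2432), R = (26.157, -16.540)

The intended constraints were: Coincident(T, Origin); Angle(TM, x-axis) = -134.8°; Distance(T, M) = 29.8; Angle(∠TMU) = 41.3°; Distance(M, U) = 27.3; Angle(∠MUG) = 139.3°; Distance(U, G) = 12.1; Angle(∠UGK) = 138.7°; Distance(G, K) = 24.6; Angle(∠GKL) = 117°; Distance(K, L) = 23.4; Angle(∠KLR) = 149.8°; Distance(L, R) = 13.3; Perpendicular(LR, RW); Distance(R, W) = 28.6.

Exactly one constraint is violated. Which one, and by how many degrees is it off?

Perpendicular(LR, RW) — off by 5.80°.

T = (0.00, 0.00) ✓; TM at -134.8° ✓; |TM| = 29.80 ✓; ∠TMU = 41.30° ✓; |MU| = 27.30 ✓; ∠MUG = 139.3° ✓; |UG| = 12.10 ✓; ∠UGK = 138.7° ✓; |GK| = 24.60 ✓; ∠GKL = 117.0° ✓; |KL| = 23.40 ✓; ∠KLR = 149.8° ✓; |LR| = 13.30 ✓; ∠(LR, RW) = 95.80° ✗; |RW| = 28.60 ✓.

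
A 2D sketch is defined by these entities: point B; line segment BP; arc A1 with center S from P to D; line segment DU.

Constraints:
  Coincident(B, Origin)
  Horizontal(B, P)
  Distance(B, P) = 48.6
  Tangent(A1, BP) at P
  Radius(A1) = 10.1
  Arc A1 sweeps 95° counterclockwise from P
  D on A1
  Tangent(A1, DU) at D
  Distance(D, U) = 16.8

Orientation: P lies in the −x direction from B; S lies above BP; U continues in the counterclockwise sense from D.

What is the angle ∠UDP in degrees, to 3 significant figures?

132°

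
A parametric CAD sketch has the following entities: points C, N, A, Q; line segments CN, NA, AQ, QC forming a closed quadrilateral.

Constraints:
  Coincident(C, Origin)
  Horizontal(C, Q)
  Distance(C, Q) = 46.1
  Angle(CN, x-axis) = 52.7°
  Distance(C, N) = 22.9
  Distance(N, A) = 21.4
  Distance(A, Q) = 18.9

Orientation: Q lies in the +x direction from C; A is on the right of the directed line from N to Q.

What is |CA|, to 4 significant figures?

27.30

C is at the origin; CQ is horizontal with |CQ| = 46.1 and Q in +x, so Q = (46.1, 0). CN runs at 52.7° with |CN| = 22.9, so N = (13.88, 18.22). A is determined by |NA| = 21.4 and |AQ| = 18.9 together: it lies at the intersection of circle(N, 21.4) and circle(Q, 18.9). With |NQ| = 37.02, the foot of the radical line on NQ is 19.87 from N and the perpendicular offset is √(21.4² − 19.87²) = 7.950. Taking the right-of-NQ solution: A = (27.26, 1.518).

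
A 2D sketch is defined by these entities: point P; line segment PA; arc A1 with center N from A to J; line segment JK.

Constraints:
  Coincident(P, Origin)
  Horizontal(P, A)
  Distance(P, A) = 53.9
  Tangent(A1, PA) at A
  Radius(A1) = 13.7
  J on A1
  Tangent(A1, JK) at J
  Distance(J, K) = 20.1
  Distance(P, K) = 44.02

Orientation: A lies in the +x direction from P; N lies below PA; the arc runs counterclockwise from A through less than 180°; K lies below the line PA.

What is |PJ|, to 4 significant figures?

42.01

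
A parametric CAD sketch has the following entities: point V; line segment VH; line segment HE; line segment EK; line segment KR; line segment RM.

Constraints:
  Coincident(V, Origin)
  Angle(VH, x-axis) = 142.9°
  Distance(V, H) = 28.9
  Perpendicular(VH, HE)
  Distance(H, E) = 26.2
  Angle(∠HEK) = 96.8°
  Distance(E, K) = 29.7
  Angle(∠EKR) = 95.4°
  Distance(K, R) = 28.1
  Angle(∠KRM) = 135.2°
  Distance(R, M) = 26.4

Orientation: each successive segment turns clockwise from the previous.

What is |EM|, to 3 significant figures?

50.8

V is at the origin; VH runs at 142.9° with length 28.9, so H = (-23.1, 17.4). VH is perpendicular to HE, so HE runs at 52.9°; with |HE| = 26.2, E = (-7.25, 38.3). ∠HEK = 96.8° gives EK at -30.3° from the x-axis; with |EK| = 29.7, K = (18.4, 23.3). ∠EKR = 95.4° gives KR at -115° from the x-axis; with |KR| = 28.1, R = (6.57, -2.14). ∠KRM = 135.2° gives RM at -160° from the x-axis; with |RM| = 26.4, M = (-18.2, -11.3). Then |EM| = |M − E| = 50.8.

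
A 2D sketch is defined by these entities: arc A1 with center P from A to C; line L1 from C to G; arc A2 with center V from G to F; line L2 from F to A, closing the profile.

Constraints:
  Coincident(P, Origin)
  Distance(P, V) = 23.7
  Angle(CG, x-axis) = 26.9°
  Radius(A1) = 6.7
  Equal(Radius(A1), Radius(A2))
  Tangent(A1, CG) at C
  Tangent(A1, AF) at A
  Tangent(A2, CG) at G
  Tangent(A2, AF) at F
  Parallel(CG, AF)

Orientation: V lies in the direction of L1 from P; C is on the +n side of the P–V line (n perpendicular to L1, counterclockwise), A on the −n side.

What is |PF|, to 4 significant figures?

24.63

Tangency of A1 to both parallel lines with radius 6.7 puts C and A at P ± 6.7·n: C = (-3.031, 5.975), A = (3.031, -5.975). Equal radii place G and F the same way about V: G = V + 6.7·n = (18.10, 16.70), F = V − 6.7·n = (24.17, 4.748). Then |PF| = |F − P| = 24.63.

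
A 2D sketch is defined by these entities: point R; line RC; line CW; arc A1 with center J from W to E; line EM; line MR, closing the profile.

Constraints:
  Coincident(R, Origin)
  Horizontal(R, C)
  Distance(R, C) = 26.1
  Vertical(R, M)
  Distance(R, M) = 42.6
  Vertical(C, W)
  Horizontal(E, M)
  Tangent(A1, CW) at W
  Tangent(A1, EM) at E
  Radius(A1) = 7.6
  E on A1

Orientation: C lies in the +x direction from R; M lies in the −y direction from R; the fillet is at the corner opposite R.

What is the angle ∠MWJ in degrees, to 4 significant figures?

16.23°

R is at the origin; R and C share the same y with |RC| = 26.1 and C on the +x side, so C = (26.10, 0.000). R and M share the same x with |RM| = 42.6 and M on the −y side, so M = (0.000, -42.60). The virtual corner opposite R is at (26.10, -42.60). The tangent condition forces JW to be normal to CW and since A1 is tangent to EM there, JE ⟂ EM, with radius 7.6, so the center J sits 7.6 in from both sides at J = (18.50, -35.00). That places the tangent points at W = (26.10, -35.00) on CW and E = (18.50, -42.60) on EM. Then cos ∠MWJ = WM·WJ / (|WM||WJ|), giving 16.23°.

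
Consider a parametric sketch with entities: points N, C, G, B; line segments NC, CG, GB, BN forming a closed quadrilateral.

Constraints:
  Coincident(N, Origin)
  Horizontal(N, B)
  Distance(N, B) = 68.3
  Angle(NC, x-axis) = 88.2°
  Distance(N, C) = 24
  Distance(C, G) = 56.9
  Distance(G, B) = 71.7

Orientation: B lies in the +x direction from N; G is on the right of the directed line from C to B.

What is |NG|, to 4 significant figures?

33.10

N is at the origin; N and B share the same y with |NB| = 68.3 and B in +x, so B = (68.3, 0). NC runs at 88.2° with |NC| = 24.0, so C = (0.7539, 23.99). G is determined by |CG| = 56.9 and |GB| = 71.7 together: it lies at the intersection of circle(C, 56.9) and circle(B, 71.7). With |CB| = 71.68, the foot of the radical line on CB is 22.56 from C and the perpendicular offset is √(56.9² − 22.56²) = 52.24. Taking the right-of-CB solution: G = (4.535, -32.79).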